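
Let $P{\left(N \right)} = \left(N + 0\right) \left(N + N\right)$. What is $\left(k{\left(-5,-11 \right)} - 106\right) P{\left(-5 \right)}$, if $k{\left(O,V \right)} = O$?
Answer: $-5550$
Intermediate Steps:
$P{\left(N \right)} = 2 N^{2}$ ($P{\left(N \right)} = N 2 N = 2 N^{2}$)
$\left(k{\left(-5,-11 \right)} - 106\right) P{\left(-5 \right)} = \left(-5 - 106\right) 2 \left(-5\right)^{2} = - 111 \cdot 2 \cdot 25 = \left(-111\right) 50 = -5550$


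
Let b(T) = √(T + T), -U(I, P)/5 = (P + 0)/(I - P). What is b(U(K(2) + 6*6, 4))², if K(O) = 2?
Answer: -20/17 ≈ -1.1765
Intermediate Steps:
U(I, P) = -5*P/(I - P) (U(I, P) = -5*(P + 0)/(I - P) = -5*P/(I - P))
b(T) = √2*√T (b(T) = √(2*T) = √2*√T)
b(U(K(2) + 6*6, 4))² = (√2*√(-5*4/((2 + 6*6) - 1*4)))² = (√2*√(-5*4/((2 + 36) - 4)))² = (√2*√(-5*4/(38 - 4)))² = (√2*√(-5*4/34))² = (√2*√(-5*4*1/34))² = (√2*√(-10/17))² = (√2*(I*√170/17))² = (2*I*√85/17)² = -20/17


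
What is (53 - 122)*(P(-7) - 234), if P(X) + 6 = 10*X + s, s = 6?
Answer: 20976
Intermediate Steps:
P(X) = 10*X (P(X) = -6 + (10*X + 6) = -6 + (6 + 10*X) = 10*X)
(53 - 122)*(P(-7) - 234) = (53 - 122)*(10*(-7) - 234) = -69*(-70 - 234) = -69*(-304) = 20976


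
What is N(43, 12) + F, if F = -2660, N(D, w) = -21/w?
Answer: -10647/4 ≈ -2661.8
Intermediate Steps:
N(43, 12) + F = -21/12 - 2660 = -21*1/12 - 2660 = -7/4 - 2660 = -10647/4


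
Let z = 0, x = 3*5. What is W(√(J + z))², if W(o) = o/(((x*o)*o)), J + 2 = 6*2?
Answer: 1/2250 ≈ 0.00044444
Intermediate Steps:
J = 10 (J = -2 + 6*2 = -2 + 12 = 10)
x = 15
W(o) = 1/(15*o) (W(o) = o/(((15*o)*o)) = o/((15*o²)) = o*(1/(15*o²)) = 1/(15*o))
W(√(J + z))² = (1/(15*(√(10 + 0))))² = (1/(15*(√10)))² = ((√10/10)/15)² = (√10/150)² = 1/2250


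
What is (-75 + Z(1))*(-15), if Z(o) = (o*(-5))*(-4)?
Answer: 825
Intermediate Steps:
Z(o) = 20*o (Z(o) = -5*o*(-4) = 20*o)
(-75 + Z(1))*(-15) = (-75 + 20*1)*(-15) = (-75 + 20)*(-15) = -55*(-15) = 825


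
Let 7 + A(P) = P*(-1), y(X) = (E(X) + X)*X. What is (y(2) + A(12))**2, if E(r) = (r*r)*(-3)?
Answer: 1521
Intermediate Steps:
E(r) = -3*r**2 (E(r) = r**2*(-3) = -3*r**2)
y(X) = X*(X - 3*X**2) (y(X) = (-3*X**2 + X)*X = (X - 3*X**2)*X = X*(X - 3*X**2))
A(P) = -7 - P (A(P) = -7 + P*(-1) = -7 - P)
(y(2) + A(12))**2 = (2**2*(1 - 3*2) + (-7 - 1*12))**2 = (4*(1 - 6) + (-7 - 12))**2 = (4*(-5) - 19)**2 = (-20 - 19)**2 = (-39)**2 = 1521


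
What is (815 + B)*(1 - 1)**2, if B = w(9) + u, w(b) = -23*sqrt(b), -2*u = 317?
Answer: 0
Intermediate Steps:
u = -317/2 (u = -1/2*317 = -317/2 ≈ -158.50)
B = -455/2 (B = -23*sqrt(9) - 317/2 = -23*3 - 317/2 = -69 - 317/2 = -455/2 ≈ -227.50)
(815 + B)*(1 - 1)**2 = (815 - 455/2)*(1 - 1)**2 = (1175/2)*0**2 = (1175/2)*0 = 0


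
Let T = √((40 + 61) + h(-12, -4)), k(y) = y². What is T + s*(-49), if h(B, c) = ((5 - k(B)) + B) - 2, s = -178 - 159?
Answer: 16513 + 2*I*√13 ≈ 16513.0 + 7.2111*I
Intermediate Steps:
s = -337
h(B, c) = 3 + B - B² (h(B, c) = ((5 - B²) + B) - 2 = (5 + B - B²) - 2 = 3 + B - B²)
T = 2*I*√13 (T = √((40 + 61) + (3 - 12 - 1*(-12)²)) = √(101 + (3 - 12 - 1*144)) = √(101 + (3 - 12 - 144)) = √(101 - 153) = √(-52) = 2*I*√13 ≈ 7.2111*I)
T + s*(-49) = 2*I*√13 - 337*(-49) = 2*I*√13 + 16513 = 16513 + 2*I*√13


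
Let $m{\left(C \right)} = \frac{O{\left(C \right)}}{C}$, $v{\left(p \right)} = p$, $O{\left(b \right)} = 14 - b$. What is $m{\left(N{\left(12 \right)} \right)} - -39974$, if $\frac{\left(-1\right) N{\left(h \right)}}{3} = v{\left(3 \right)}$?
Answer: $\frac{359743}{9} \approx 39971.0$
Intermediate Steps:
$N{\left(h \right)} = -9$ ($N{\left(h \right)} = \left(-3\right) 3 = -9$)
$m{\left(C \right)} = \frac{14 - C}{C}$
$m{\left(N{\left(12 \right)} \right)} - -39974 = \frac{14 - -9}{-9} - -39974 = - \frac{14 + 9}{9} + 39974 = \left(- \frac{1}{9}\right) 23 + 39974 = - \frac{23}{9} + 39974 = \frac{359743}{9}$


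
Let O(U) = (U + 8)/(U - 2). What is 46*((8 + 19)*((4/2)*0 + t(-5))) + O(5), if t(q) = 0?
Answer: 13/3 ≈ 4.3333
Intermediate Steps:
O(U) = (8 + U)/(-2 + U)
46*((8 + 19)*((4/2)*0 + t(-5))) + O(5) = 46*((8 + 19)*((4/2)*0 + 0)) + (8 + 5)/(-2 + 5) = 46*(27*((4*(½))*0 + 0)) + 13/3 = 46*(27*(2*0 + 0)) + (⅓)*13 = 46*(27*(0 + 0)) + 13/3 = 46*(27*0) + 13/3 = 46*0 + 13/3 = 0 + 13/3 = 13/3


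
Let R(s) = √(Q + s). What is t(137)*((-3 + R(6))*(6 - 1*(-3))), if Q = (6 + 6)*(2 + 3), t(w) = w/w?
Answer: -27 + 9*√66 ≈ 46.116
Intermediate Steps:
t(w) = 1
Q = 60 (Q = 12*5 = 60)
R(s) = √(60 + s)
t(137)*((-3 + R(6))*(6 - 1*(-3))) = 1*((-3 + √(60 + 6))*(6 - 1*(-3))) = 1*((-3 + √66)*(6 + 3)) = 1*((-3 + √66)*9) = 1*(-27 + 9*√66) = -27 + 9*√66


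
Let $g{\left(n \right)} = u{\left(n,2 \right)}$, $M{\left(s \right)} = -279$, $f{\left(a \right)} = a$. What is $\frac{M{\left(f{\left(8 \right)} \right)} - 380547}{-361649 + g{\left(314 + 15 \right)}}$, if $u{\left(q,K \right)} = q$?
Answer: $\frac{63471}{60220} \approx 1.054$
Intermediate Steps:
$g{\left(n \right)} = n$
$\frac{M{\left(f{\left(8 \right)} \right)} - 380547}{-361649 + g{\left(314 + 15 \right)}} = \frac{-279 - 380547}{-361649 + \left(314 + 15\right)} = - \frac{380826}{-361649 + 329} = - \frac{380826}{-361320} = \left(-380826\right) \left(- \frac{1}{361320}\right) = \frac{63471}{60220}$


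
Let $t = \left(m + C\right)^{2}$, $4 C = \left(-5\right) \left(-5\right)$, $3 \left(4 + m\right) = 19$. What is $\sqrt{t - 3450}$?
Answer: $\frac{i \sqrt{486191}}{12} \approx 58.106 i$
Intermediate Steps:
$m = \frac{7}{3}$ ($m = -4 + \frac{1}{3} \cdot 19 = -4 + \frac{19}{3} = \frac{7}{3} \approx 2.3333$)
$C = \frac{25}{4}$ ($C = \frac{\left(-5\right) \left(-5\right)}{4} = \frac{1}{4} \cdot 25 = \frac{25}{4} \approx 6.25$)
$t = \frac{10609}{144}$ ($t = \left(\frac{7}{3} + \frac{25}{4}\right)^{2} = \left(\frac{103}{12}\right)^{2} = \frac{10609}{144} \approx 73.674$)
$\sqrt{t - 3450} = \sqrt{\frac{10609}{144} - 3450} = \sqrt{- \frac{486191}{144}} = \frac{i \sqrt{486191}}{12}$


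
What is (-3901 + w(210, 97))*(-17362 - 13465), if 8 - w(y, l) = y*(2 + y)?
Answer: 1492427551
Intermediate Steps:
w(y, l) = 8 - y*(2 + y)
(-3901 + w(210, 97))*(-17362 - 13465) = (-3901 + (8 - 1*210² - 2*210))*(-17362 - 13465) = (-3901 + (8 - 1*44100 - 420))*(-30827) = (-3901 + (8 - 44100 - 420))*(-30827) = (-3901 - 44512)*(-30827) = -48413*(-30827) = 1492427551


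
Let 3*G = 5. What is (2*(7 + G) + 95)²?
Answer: 113569/9 ≈ 12619.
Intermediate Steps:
G = 5/3 (G = (⅓)*5 = 5/3 ≈ 1.6667)
(2*(7 + G) + 95)² = (2*(7 + 5/3) + 95)² = (2*(26/3) + 95)² = (52/3 + 95)² = (337/3)² = 113569/9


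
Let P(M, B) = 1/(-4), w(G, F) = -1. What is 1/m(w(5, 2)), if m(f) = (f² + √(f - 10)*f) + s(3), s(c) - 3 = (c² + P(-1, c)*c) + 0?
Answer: 196/2577 + 16*I*√11/2577 ≈ 0.076057 + 0.020592*I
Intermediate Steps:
P(M, B) = -¼
s(c) = 3 + c² - c/4 (s(c) = 3 + ((c² - c/4) + 0) = 3 + (c² - c/4) = 3 + c² - c/4)
m(f) = 45/4 + f² + f*√(-10 + f) (m(f) = (f² + √(f - 10)*f) + (3 + 3² - ¼*3) = (f² + √(-10 + f)*f) + (3 + 9 - ¾) = (f² + f*√(-10 + f)) + 45/4 = 45/4 + f² + f*√(-10 + f))
1/m(w(5, 2)) = 1/(45/4 + (-1)² - √(-10 - 1)) = 1/(45/4 + 1 - √(-11)) = 1/(45/4 + 1 - I*√11) = 1/(49/4 - I*√11)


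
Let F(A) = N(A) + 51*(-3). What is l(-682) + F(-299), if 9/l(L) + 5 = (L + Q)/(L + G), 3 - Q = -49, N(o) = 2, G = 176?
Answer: -145727/950 ≈ -153.40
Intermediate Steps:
Q = 52 (Q = 3 - 1*(-49) = 3 + 49 = 52)
l(L) = 9/(-5 + (52 + L)/(176 + L)) (l(L) = 9/(-5 + (L + 52)/(L + 176)) = 9/(-5 + (52 + L)/(176 + L)))
F(A) = -151 (F(A) = 2 + 51*(-3) = 2 - 153 = -151)
l(-682) + F(-299) = 9*(-176 - 1*(-682))/(4*(207 - 682)) - 151 = (9/4)*(-176 + 682)/(-475) - 151 = (9/4)*(-1/475)*506 - 151 = -2277/950 - 151 = -145727/950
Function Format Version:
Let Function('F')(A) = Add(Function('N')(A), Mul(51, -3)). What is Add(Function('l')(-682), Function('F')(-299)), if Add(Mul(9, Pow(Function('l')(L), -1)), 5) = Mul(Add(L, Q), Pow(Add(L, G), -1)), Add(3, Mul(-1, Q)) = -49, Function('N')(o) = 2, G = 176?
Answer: Rational(-145727, 950) ≈ -153.40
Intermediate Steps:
Q = 52 (Q = Add(3, Mul(-1, -49)) = Add(3, 49) = 52)
Function('l')(L) = Mul(9, Pow(Add(-5, Mul(Pow(Add(176, L), -1), Add(52, L))), -1)) (Function('l')(L) = Mul(9, Pow(Add(-5, Mul(Add(L, 52), Pow(Add(L, 176), -1))), -1)) = Mul(9, Pow(Add(-5, Mul(Add(52, L), Pow(Add(176, L), -1))), -1)) = Mul(9, Pow(Add(-5, Mul(Pow(Add(176, L), -1), Add(52, L))), -1)))
Function('F')(A) = -151 (Function('F')(A) = Add(2, Mul(51, -3)) = Add(2, -153) = -151)
Add(Function('l')(-682), Function('F')(-299)) = Add(Mul(Rational(9, 4), Pow(Add(207, -682), -1), Add(-176, Mul(-1, -682))), -151) = Add(Mul(Rational(9, 4), Pow(-475, -1), Add(-176, 682)), -151) = Add(Mul(Rational(9, 4), Rational(-1, 475), 506), -151) = Add(Rational(-2277, 950), -151) = Rational(-145727, 950)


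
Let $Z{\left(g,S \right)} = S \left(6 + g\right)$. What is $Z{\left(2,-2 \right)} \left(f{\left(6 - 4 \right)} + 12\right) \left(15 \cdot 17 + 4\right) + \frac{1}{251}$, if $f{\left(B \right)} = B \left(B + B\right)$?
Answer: $- \frac{20802879}{251} \approx -82880.0$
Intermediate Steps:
$f{\left(B \right)} = 2 B^{2}$ ($f{\left(B \right)} = B 2 B = 2 B^{2}$)
$Z{\left(2,-2 \right)} \left(f{\left(6 - 4 \right)} + 12\right) \left(15 \cdot 17 + 4\right) + \frac{1}{251} = - 2 \left(6 + 2\right) \left(2 \left(6 - 4\right)^{2} + 12\right) \left(15 \cdot 17 + 4\right) + \frac{1}{251} = \left(-2\right) 8 \left(2 \cdot 2^{2} + 12\right) \left(255 + 4\right) + \frac{1}{251} = - 16 \left(2 \cdot 4 + 12\right) 259 + \frac{1}{251} = - 16 \left(8 + 12\right) 259 + \frac{1}{251} = \left(-16\right) 20 \cdot 259 + \frac{1}{251} = \left(-320\right) 259 + \frac{1}{251} = -82880 + \frac{1}{251} = - \frac{20802879}{251}$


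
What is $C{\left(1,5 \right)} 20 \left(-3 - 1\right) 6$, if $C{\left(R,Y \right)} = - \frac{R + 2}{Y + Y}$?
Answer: $144$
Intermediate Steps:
$C{\left(R,Y \right)} = - \frac{2 + R}{2 Y}$
$C{\left(1,5 \right)} 20 \left(-3 - 1\right) 6 = \frac{-2 - 1}{2 \cdot 5} \cdot 20 \left(-3 - 1\right) 6 = \frac{1}{2} \cdot \frac{1}{5} \left(-2 - 1\right) 20 \left(\left(-4\right) 6\right) = \frac{1}{2} \cdot \frac{1}{5} \left(-3\right) 20 \left(-24\right) = \left(- \frac{3}{10}\right) 20 \left(-24\right) = \left(-6\right) \left(-24\right) = 144$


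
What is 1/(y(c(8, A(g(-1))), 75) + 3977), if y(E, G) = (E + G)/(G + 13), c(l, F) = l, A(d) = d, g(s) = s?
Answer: 88/350059 ≈ 0.00025139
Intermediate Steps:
y(E, G) = (E + G)/(13 + G)
1/(y(c(8, A(g(-1))), 75) + 3977) = 1/((8 + 75)/(13 + 75) + 3977) = 1/(83/88 + 3977) = 1/(350059/88) = 88/350059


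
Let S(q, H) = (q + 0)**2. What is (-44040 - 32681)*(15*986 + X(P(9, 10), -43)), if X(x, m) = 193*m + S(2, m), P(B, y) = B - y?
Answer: -498302895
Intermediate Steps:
S(q, H) = q**2
X(x, m) = 4 + 193*m (X(x, m) = 193*m + 2**2 = 193*m + 4 = 4 + 193*m)
(-44040 - 32681)*(15*986 + X(P(9, 10), -43)) = (-44040 - 32681)*(15*986 + (4 + 193*(-43))) = -76721*(14790 + (4 - 8299)) = -76721*(14790 - 8295) = -76721*6495 = -498302895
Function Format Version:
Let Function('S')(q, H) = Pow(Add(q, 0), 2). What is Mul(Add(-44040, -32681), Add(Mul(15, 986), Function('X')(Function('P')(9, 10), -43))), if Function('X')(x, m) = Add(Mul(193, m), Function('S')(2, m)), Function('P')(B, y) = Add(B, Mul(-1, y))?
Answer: -498302895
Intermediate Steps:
Function('S')(q, H) = Pow(q, 2)
Function('X')(x, m) = Add(4, Mul(193, m)) (Function('X')(x, m) = Add(Mul(193, m), Pow(2, 2)) = Add(Mul(193, m), 4) = Add(4, Mul(193, m)))
Mul(Add(-44040, -32681), Add(Mul(15, 986), Function('X')(Function('P')(9, 10), -43))) = Mul(Add(-44040, -32681), Add(Mul(15, 986), Add(4, Mul(193, -43)))) = Mul(-76721, Add(14790, Add(4, -8299))) = Mul(-76721, Add(14790, -8295)) = Mul(-76721, 6495) = -498302895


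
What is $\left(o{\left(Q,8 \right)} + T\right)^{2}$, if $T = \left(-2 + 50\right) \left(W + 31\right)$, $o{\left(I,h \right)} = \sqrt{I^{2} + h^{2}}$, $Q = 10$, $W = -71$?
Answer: $3686564 - 7680 \sqrt{41} \approx 3.6374 \cdot 10^{6}$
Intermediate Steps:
$T = -1920$ ($T = \left(-2 + 50\right) \left(-71 + 31\right) = 48 \left(-40\right) = -1920$)
$\left(o{\left(Q,8 \right)} + T\right)^{2} = \left(\sqrt{10^{2} + 8^{2}} - 1920\right)^{2} = \left(\sqrt{100 + 64} - 1920\right)^{2} = \left(\sqrt{164} - 1920\right)^{2} = \left(2 \sqrt{41} - 1920\right)^{2} = \left(-1920 + 2 \sqrt{41}\right)^{2}$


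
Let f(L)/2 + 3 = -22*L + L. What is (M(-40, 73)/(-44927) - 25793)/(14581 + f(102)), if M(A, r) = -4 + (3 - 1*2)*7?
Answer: -1158802114/462343757 ≈ -2.5064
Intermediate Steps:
M(A, r) = 3 (M(A, r) = -4 + (3 - 2)*7 = -4 + 1*7 = -4 + 7 = 3)
f(L) = -6 - 42*L (f(L) = -6 + 2*(-22*L + L) = -6 + 2*(-21*L) = -6 - 42*L)
(M(-40, 73)/(-44927) - 25793)/(14581 + f(102)) = (3/(-44927) - 25793)/(14581 + (-6 - 42*102)) = (3*(-1/44927) - 25793)/(14581 + (-6 - 4284)) = (-3/44927 - 25793)/(14581 - 4290) = -1158802114/44927/10291 = -1158802114/44927*1/10291 = -1158802114/462343757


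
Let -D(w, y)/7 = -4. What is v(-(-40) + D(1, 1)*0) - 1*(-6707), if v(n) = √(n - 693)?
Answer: 6707 + I*√653 ≈ 6707.0 + 25.554*I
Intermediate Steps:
D(w, y) = 28 (D(w, y) = -7*(-4) = 28)
v(n) = √(-693 + n)
v(-(-40) + D(1, 1)*0) - 1*(-6707) = √(-693 + (-(-40) + 28*0)) - 1*(-6707) = √(-693 + (-8*(-5) + 0)) + 6707 = √(-693 + (40 + 0)) + 6707 = √(-693 + 40) + 6707 = √(-653) + 6707 = I*√653 + 6707 = 6707 + I*√653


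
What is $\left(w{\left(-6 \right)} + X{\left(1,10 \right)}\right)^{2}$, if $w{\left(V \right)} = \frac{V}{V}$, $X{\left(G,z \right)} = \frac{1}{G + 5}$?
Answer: $\frac{49}{36} \approx 1.3611$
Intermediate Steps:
$X{\left(G,z \right)} = \frac{1}{5 + G}$
$w{\left(V \right)} = 1$
$\left(w{\left(-6 \right)} + X{\left(1,10 \right)}\right)^{2} = \left(1 + \frac{1}{5 + 1}\right)^{2} = \left(1 + \frac{1}{6}\right)^{2} = \left(\frac{7}{6}\right)^{2} = \frac{49}{36}$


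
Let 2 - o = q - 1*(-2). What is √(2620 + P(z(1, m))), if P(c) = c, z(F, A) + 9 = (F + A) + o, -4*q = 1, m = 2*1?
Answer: √10457/2 ≈ 51.130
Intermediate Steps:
m = 2
q = -¼ (q = -¼*1 = -¼ ≈ -0.25000)
o = ¼ (o = 2 - (-¼ - 1*(-2)) = 2 - (-¼ + 2) = 2 - 1*7/4 = 2 - 7/4 = ¼ ≈ 0.25000)
z(F, A) = -35/4 + A + F (z(F, A) = -9 + ((F + A) + ¼) = -9 + ((A + F) + ¼) = -9 + (¼ + A + F) = -35/4 + A + F)
√(2620 + P(z(1, m))) = √(2620 + (-35/4 + 2 + 1)) = √(2620 - 23/4) = √(10457/4) = √10457/2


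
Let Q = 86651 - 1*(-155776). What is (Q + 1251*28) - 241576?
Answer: 35879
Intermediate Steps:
Q = 242427 (Q = 86651 + 155776 = 242427)
(Q + 1251*28) - 241576 = (242427 + 1251*28) - 241576 = (242427 + 35028) - 241576 = 277455 - 241576 = 35879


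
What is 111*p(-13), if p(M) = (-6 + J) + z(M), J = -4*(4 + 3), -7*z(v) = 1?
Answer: -26529/7 ≈ -3789.9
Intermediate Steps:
z(v) = -1/7 (z(v) = -1/7*1 = -1/7)
J = -28 (J = -4*7 = -28)
p(M) = -239/7 (p(M) = (-6 - 28) - 1/7 = -34 - 1/7 = -239/7)
111*p(-13) = 111*(-239/7) = -26529/7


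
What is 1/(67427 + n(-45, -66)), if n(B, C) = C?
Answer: 1/67361 ≈ 1.4845e-5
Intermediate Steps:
1/(67427 + n(-45, -66)) = 1/(67427 - 66) = 1/67361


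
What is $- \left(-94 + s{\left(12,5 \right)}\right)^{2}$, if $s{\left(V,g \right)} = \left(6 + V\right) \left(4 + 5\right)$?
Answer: $-4624$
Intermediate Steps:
$s{\left(V,g \right)} = 54 + 9 V$ ($s{\left(V,g \right)} = \left(6 + V\right) 9 = 54 + 9 V$)
$- \left(-94 + s{\left(12,5 \right)}\right)^{2} = - \left(-94 + \left(54 + 9 \cdot 12\right)\right)^{2} = - \left(-94 + \left(54 + 108\right)\right)^{2} = - \left(-94 + 162\right)^{2} = - 68^{2} = \left(-1\right) 4624 = -4624$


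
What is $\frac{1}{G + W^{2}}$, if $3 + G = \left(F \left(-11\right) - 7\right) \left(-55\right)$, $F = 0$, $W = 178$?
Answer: $\frac{1}{32066} \approx 3.1186 \cdot 10^{-5}$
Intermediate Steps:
$G = 382$ ($G = -3 + \left(0 \left(-11\right) - 7\right) \left(-55\right) = -3 + \left(0 - 7\right) \left(-55\right) = -3 - -385 = -3 + 385 = 382$)
$\frac{1}{G + W^{2}} = \frac{1}{382 + 178^{2}} = \frac{1}{382 + 31684} = \frac{1}{32066}$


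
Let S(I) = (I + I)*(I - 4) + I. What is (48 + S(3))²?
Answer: 2025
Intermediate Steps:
S(I) = I + 2*I*(-4 + I) (S(I) = (2*I)*(-4 + I) + I = 2*I*(-4 + I) + I = I + 2*I*(-4 + I))
(48 + S(3))² = (48 + 3*(-7 + 2*3))² = (48 + 3*(-7 + 6))² = (48 + 3*(-1))² = (48 - 3)² = 45² = 2025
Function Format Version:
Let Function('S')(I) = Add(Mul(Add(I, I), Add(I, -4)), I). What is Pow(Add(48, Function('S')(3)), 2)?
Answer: 2025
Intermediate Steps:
Function('S')(I) = Add(I, Mul(2, I, Add(-4, I))) (Function('S')(I) = Add(Mul(Mul(2, I), Add(-4, I)), I) = Add(Mul(2, I, Add(-4, I)), I) = Add(I, Mul(2, I, Add(-4, I))))
Pow(Add(48, Function('S')(3)), 2) = Pow(Add(48, Mul(3, Add(-7, Mul(2, 3)))), 2) = Pow(Add(48, Mul(3, Add(-7, 6))), 2) = Pow(Add(48, Mul(3, -1)), 2) = Pow(Add(48, -3), 2) = Pow(45, 2) = 2025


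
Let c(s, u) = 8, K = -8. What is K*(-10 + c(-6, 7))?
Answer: 16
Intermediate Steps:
K*(-10 + c(-6, 7)) = -8*(-10 + 8) = -8*(-2) = 16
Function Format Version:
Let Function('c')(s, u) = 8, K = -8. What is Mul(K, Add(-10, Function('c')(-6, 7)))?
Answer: 16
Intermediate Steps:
Mul(K, Add(-10, Function('c')(-6, 7))) = Mul(-8, Add(-10, 8)) = Mul(-8, -2) = 16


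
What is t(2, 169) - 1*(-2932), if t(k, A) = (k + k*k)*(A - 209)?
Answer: 2692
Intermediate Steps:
t(k, A) = (-209 + A)*(k + k²) (t(k, A) = (k + k²)*(-209 + A) = (-209 + A)*(k + k²))
t(2, 169) - 1*(-2932) = 2*(-209 + 169 - 209*2 + 169*2) - 1*(-2932) = 2*(-209 + 169 - 418 + 338) + 2932 = 2*(-120) + 2932 = -240 + 2932 = 2692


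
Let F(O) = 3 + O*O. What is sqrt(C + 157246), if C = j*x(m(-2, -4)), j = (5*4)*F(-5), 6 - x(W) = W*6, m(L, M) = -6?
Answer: sqrt(180766) ≈ 425.17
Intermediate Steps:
F(O) = 3 + O**2
x(W) = 6 - 6*W (x(W) = 6 - W*6 = 6 - 6*W)
j = 560 (j = (5*4)*(3 + (-5)**2) = 20*(3 + 25) = 20*28 = 560)
C = 23520 (C = 560*(6 - 6*(-6)) = 560*(6 + 36) = 560*42 = 23520)
sqrt(C + 157246) = sqrt(23520 + 157246) = sqrt(180766)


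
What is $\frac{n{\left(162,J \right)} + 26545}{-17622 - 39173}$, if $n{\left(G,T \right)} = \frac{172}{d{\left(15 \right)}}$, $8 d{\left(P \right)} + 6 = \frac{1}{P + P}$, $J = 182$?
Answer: $- \frac{942055}{2033261} \approx -0.46332$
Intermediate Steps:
$d{\left(P \right)} = - \frac{3}{4} + \frac{1}{16 P}$ ($d{\left(P \right)} = - \frac{3}{4} + \frac{1}{8 \left(P + P\right)} = - \frac{3}{4} + \frac{1}{8 \cdot 2 P} = - \frac{3}{4} + \frac{\frac{1}{2} \frac{1}{P}}{8} = - \frac{3}{4} + \frac{1}{16 P}$)
$n{\left(G,T \right)} = - \frac{41280}{179}$ ($n{\left(G,T \right)} = \frac{172}{\frac{1}{16} \cdot \frac{1}{15} \left(1 - 180\right)} = \frac{172}{\frac{1}{16} \cdot \frac{1}{15} \left(-179\right)} = \frac{172}{- \frac{179}{240}} = 172 \left(- \frac{240}{179}\right) = - \frac{41280}{179}$)
$\frac{n{\left(162,J \right)} + 26545}{-17622 - 39173} = \frac{- \frac{41280}{179} + 26545}{-17622 - 39173} = \frac{4710275}{179 \left(-56795\right)} = \frac{4710275}{179} \left(- \frac{1}{56795}\right) = - \frac{942055}{2033261}$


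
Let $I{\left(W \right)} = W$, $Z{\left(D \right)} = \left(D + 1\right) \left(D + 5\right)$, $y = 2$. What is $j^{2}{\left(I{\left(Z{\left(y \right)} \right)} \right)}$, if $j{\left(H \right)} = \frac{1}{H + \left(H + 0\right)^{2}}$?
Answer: $\frac{1}{213444} \approx 4.6851 \cdot 10^{-6}$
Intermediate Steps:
$Z{\left(D \right)} = \left(1 + D\right) \left(5 + D\right)$
$j{\left(H \right)} = \frac{1}{H + H^{2}}$
$j^{2}{\left(I{\left(Z{\left(y \right)} \right)} \right)} = \left(\frac{1}{\left(5 + 2^{2} + 6 \cdot 2\right) \left(1 + \left(5 + 2^{2} + 6 \cdot 2\right)\right)}\right)^{2} = \left(\frac{1}{\left(5 + 4 + 12\right) \left(1 + \left(5 + 4 + 12\right)\right)}\right)^{2} = \left(\frac{1}{21 \left(1 + 21\right)}\right)^{2} = \left(\frac{1}{21 \cdot 22}\right)^{2} = \left(\frac{1}{21} \cdot \frac{1}{22}\right)^{2} = \left(\frac{1}{462}\right)^{2} = \frac{1}{213444}$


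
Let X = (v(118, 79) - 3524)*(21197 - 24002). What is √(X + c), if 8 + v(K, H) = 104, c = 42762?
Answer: √9658302 ≈ 3107.8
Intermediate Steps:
v(K, H) = 96 (v(K, H) = -8 + 104 = 96)
X = 9615540 (X = (96 - 3524)*(21197 - 24002) = -3428*(-2805) = 9615540)
√(X + c) = √(9615540 + 42762) = √9658302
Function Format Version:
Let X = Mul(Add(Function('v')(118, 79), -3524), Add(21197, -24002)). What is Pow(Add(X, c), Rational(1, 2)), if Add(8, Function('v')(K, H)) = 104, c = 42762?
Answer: Pow(9658302, Rational(1, 2)) ≈ 3107.8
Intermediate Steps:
Function('v')(K, H) = 96 (Function('v')(K, H) = Add(-8, 104) = 96)
X = 9615540 (X = Mul(Add(96, -3524), Add(21197, -24002)) = Mul(-3428, -2805) = 9615540)
Pow(Add(X, c), Rational(1, 2)) = Pow(Add(9615540, 42762), Rational(1, 2)) = Pow(9658302, Rational(1, 2))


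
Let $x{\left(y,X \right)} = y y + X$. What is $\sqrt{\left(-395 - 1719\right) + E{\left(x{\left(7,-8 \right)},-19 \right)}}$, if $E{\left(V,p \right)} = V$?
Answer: $i \sqrt{2073} \approx 45.53 i$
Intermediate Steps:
$x{\left(y,X \right)} = X + y^{2}$ ($x{\left(y,X \right)} = y^{2} + X = X + y^{2}$)
$\sqrt{\left(-395 - 1719\right) + E{\left(x{\left(7,-8 \right)},-19 \right)}} = \sqrt{\left(-395 - 1719\right) - \left(8 - 7^{2}\right)} = \sqrt{\left(-395 - 1719\right) + \left(-8 + 49\right)} = \sqrt{-2114 + 41} = \sqrt{-2073} = i \sqrt{2073}$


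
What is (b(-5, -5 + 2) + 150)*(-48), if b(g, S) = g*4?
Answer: -6240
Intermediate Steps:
b(g, S) = 4*g
(b(-5, -5 + 2) + 150)*(-48) = (4*(-5) + 150)*(-48) = (-20 + 150)*(-48) = 130*(-48) = -6240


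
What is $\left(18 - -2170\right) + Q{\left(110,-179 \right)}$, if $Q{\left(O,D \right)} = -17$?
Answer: $2171$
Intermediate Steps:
$\left(18 - -2170\right) + Q{\left(110,-179 \right)} = \left(18 - -2170\right) - 17 = \left(18 + 2170\right) - 17 = 2188 - 17 = 2171$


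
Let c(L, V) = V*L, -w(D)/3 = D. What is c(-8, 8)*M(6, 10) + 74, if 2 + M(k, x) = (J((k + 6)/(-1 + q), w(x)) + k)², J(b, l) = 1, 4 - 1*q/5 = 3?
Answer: -2934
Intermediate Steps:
q = 5 (q = 20 - 5*3 = 20 - 15 = 5)
w(D) = -3*D
c(L, V) = L*V
M(k, x) = -2 + (1 + k)²
c(-8, 8)*M(6, 10) + 74 = (-8*8)*(-2 + (1 + 6)²) + 74 = -64*(-2 + 7²) + 74 = -64*(-2 + 49) + 74 = -64*47 + 74 = -3008 + 74 = -2934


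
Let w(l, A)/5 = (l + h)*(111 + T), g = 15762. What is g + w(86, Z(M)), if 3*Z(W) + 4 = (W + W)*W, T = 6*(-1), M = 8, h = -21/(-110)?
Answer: 1342269/22 ≈ 61012.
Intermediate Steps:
h = 21/110 (h = -21*(-1/110) = 21/110 ≈ 0.19091)
T = -6
Z(W) = -4/3 + 2*W²/3 (Z(W) = -4/3 + ((W + W)*W)/3 = -4/3 + ((2*W)*W)/3 = -4/3 + (2*W²)/3 = -4/3 + 2*W²/3)
w(l, A) = 2205/22 + 525*l (w(l, A) = 5*((l + 21/110)*(111 - 6)) = 5*((21/110 + l)*105) = 5*(441/22 + 105*l) = 2205/22 + 525*l)
g + w(86, Z(M)) = 15762 + (2205/22 + 525*86) = 15762 + (2205/22 + 45150) = 15762 + 995505/22 = 1342269/22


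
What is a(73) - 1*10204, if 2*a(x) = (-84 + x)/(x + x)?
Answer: -2979579/292 ≈ -10204.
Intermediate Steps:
a(x) = (-84 + x)/(4*x) (a(x) = ((-84 + x)/(x + x))/2 = ((-84 + x)/((2*x)))/2 = ((-84 + x)*(1/(2*x)))/2 = ((-84 + x)/(2*x))/2 = (-84 + x)/(4*x))
a(73) - 1*10204 = (1/4)*(-84 + 73)/73 - 1*10204 = (1/4)*(1/73)*(-11) - 10204 = -11/292 - 10204 = -2979579/292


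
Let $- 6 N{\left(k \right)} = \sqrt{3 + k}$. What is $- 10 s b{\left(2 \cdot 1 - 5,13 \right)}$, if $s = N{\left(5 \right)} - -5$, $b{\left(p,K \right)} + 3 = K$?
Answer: $-500 + \frac{100 \sqrt{2}}{3} \approx -452.86$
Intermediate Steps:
$N{\left(k \right)} = - \frac{\sqrt{3 + k}}{6}$
$b{\left(p,K \right)} = -3 + K$
$s = 5 - \frac{\sqrt{2}}{3}$ ($s = - \frac{\sqrt{3 + 5}}{6} - -5 = - \frac{\sqrt{8}}{6} + 5 = - \frac{2 \sqrt{2}}{6} + 5 = - \frac{\sqrt{2}}{3} + 5 = 5 - \frac{\sqrt{2}}{3} \approx 4.5286$)
$- 10 s b{\left(2 \cdot 1 - 5,13 \right)} = - 10 \left(5 - \frac{\sqrt{2}}{3}\right) \left(-3 + 13\right) = \left(-50 + \frac{10 \sqrt{2}}{3}\right) 10 = -500 + \frac{100 \sqrt{2}}{3}$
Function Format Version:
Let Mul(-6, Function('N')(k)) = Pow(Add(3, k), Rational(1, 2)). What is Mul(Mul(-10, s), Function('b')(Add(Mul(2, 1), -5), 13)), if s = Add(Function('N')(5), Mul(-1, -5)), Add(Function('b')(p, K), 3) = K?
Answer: Add(-500, Mul(Rational(100, 3), Pow(2, Rational(1, 2)))) ≈ -452.86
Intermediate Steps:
Function('N')(k) = Mul(Rational(-1, 6), Pow(Add(3, k), Rational(1, 2)))
Function('b')(p, K) = Add(-3, K)
s = Add(5, Mul(Rational(-1, 3), Pow(2, Rational(1, 2)))) (s = Add(Mul(Rational(-1, 6), Pow(Add(3, 5), Rational(1, 2))), Mul(-1, -5)) = Add(Mul(Rational(-1, 6), Pow(8, Rational(1, 2))), 5) = Add(Mul(Rational(-1, 6), Mul(2, Pow(2, Rational(1, 2)))), 5) = Add(Mul(Rational(-1, 3), Pow(2, Rational(1, 2))), 5) = Add(5, Mul(Rational(-1, 3), Pow(2, Rational(1, 2)))) ≈ 4.5286)
Mul(Mul(-10, s), Function('b')(Add(Mul(2, 1), -5), 13)) = Mul(Mul(-10, Add(5, Mul(Rational(-1, 3), Pow(2, Rational(1, 2))))), Add(-3, 13)) = Mul(Add(-50, Mul(Rational(10, 3), Pow(2, Rational(1, 2)))), 10) = Add(-500, Mul(Rational(100, 3), Pow(2, Rational(1, 2))))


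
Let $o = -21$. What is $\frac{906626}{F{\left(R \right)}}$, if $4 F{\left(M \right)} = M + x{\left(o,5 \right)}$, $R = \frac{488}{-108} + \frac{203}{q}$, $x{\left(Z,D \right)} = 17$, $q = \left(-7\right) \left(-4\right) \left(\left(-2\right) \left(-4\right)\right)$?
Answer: $\frac{3133299456}{11567} \approx 2.7088 \cdot 10^{5}$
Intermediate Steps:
$q = 224$ ($q = 28 \cdot 8 = 224$)
$R = - \frac{3121}{864}$ ($R = \frac{488}{-108} + \frac{203}{224} = 488 \left(- \frac{1}{108}\right) + 203 \cdot \frac{1}{224} = - \frac{122}{27} + \frac{29}{32} = - \frac{3121}{864} \approx -3.6123$)
$F{\left(M \right)} = \frac{17}{4} + \frac{M}{4}$ ($F{\left(M \right)} = \frac{M + 17}{4} = \frac{17 + M}{4} = \frac{17}{4} + \frac{M}{4}$)
$\frac{906626}{F{\left(R \right)}} = \frac{906626}{\frac{17}{4} + \frac{1}{4} \left(- \frac{3121}{864}\right)} = \frac{906626}{\frac{17}{4} - \frac{3121}{3456}} = \frac{906626}{\frac{11567}{3456}} = 906626 \cdot \frac{3456}{11567} = \frac{3133299456}{11567}$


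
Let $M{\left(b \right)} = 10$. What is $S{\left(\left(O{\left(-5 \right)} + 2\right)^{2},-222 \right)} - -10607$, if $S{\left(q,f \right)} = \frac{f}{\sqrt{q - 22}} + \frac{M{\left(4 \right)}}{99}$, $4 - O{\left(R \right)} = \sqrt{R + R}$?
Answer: $\frac{1050103}{99} - \frac{111}{\sqrt{1 - 3 i \sqrt{10}}} \approx 10580.0 - 24.044 i$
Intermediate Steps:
$O{\left(R \right)} = 4 - \sqrt{2} \sqrt{R}$ ($O{\left(R \right)} = 4 - \sqrt{R + R} = 4 - \sqrt{2 R} = 4 - \sqrt{2} \sqrt{R}$)
$S{\left(q,f \right)} = \frac{10}{99} + \frac{f}{\sqrt{-22 + q}}$ ($S{\left(q,f \right)} = \frac{f}{\sqrt{q - 22}} + \frac{10}{99} = \frac{f}{\sqrt{-22 + q}} + 10 \cdot \frac{1}{99} = \frac{f}{\sqrt{-22 + q}} + \frac{10}{99} = \frac{10}{99} + \frac{f}{\sqrt{-22 + q}}$)
$S{\left(\left(O{\left(-5 \right)} + 2\right)^{2},-222 \right)} - -10607 = \left(\frac{10}{99} - \frac{222}{\sqrt{-22 + \left(\left(4 - \sqrt{2} \sqrt{-5}\right) + 2\right)^{2}}}\right) - -10607 = \left(\frac{10}{99} - \frac{222}{\sqrt{-22 + \left(\left(4 - \sqrt{2} i \sqrt{5}\right) + 2\right)^{2}}}\right) + 10607 = \left(\frac{10}{99} - \frac{222}{\sqrt{-22 + \left(\left(4 - i \sqrt{10}\right) + 2\right)^{2}}}\right) + 10607 = \left(\frac{10}{99} - \frac{222}{\sqrt{-22 + \left(6 - i \sqrt{10}\right)^{2}}}\right) + 10607 = \frac{1050103}{99} - \frac{222}{\sqrt{-22 + \left(6 - i \sqrt{10}\right)^{2}}}$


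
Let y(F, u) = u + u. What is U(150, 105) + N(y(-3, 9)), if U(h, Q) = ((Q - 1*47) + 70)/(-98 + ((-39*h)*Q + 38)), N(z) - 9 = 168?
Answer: 54366371/307155 ≈ 177.00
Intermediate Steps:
y(F, u) = 2*u
N(z) = 177 (N(z) = 9 + 168 = 177)
U(h, Q) = (23 + Q)/(-60 - 39*Q*h) (U(h, Q) = ((Q - 47) + 70)/(-98 + (-39*Q*h + 38)) = ((-47 + Q) + 70)/(-98 + (38 - 39*Q*h)) = (23 + Q)/(-60 - 39*Q*h))
U(150, 105) + N(y(-3, 9)) = (-23 - 1*105)/(3*(20 + 13*105*150)) + 177 = (-23 - 105)/(3*(20 + 204750)) + 177 = (1/3)*(-128)/204770 + 177 = (1/3)*(1/204770)*(-128) + 177 = -64/307155 + 177 = 54366371/307155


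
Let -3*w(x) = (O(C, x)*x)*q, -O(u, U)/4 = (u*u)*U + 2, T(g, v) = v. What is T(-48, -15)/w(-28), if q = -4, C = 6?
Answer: 45/450688 ≈ 9.9847e-5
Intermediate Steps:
O(u, U) = -8 - 4*U*u² (O(u, U) = -4*((u*u)*U + 2) = -4*(u²*U + 2) = -4*(U*u² + 2) = -4*(2 + U*u²) = -8 - 4*U*u²)
w(x) = 4*x*(-8 - 144*x)/3 (w(x) = -(-8 - 4*x*6²)*x*(-4)/3 = -(-8 - 4*x*36)*x*(-4)/3 = -(-8 - 144*x)*x*(-4)/3 = -x*(-8 - 144*x)*(-4)/3 = -(-4)*x*(-8 - 144*x)/3 = 4*x*(-8 - 144*x)/3)
T(-48, -15)/w(-28) = -15*3/(896*(1 + 18*(-28))) = -15*3/(896*(1 - 504)) = -15/((-32/3*(-28)*(-503))) = -15/(-450688/3) = -15*(-3/450688) = 45/450688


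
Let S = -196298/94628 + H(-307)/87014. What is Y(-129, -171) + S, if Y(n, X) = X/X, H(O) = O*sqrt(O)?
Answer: -50835/47314 - 307*I*sqrt(307)/87014 ≈ -1.0744 - 0.061818*I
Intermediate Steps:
H(O) = O**(3/2)
Y(n, X) = 1
S = -98149/47314 - 307*I*sqrt(307)/87014 (S = -196298/94628 + (-307)**(3/2)/87014 = -196298*1/94628 - 307*I*sqrt(307)*(1/87014) = -98149/47314 - 307*I*sqrt(307)/87014 ≈ -2.0744 - 0.061818*I)
Y(-129, -171) + S = 1 + (-98149/47314 - 307*I*sqrt(307)/87014) = -50835/47314 - 307*I*sqrt(307)/87014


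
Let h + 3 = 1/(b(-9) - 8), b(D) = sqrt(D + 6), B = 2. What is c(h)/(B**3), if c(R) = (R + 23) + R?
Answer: 1123/536 - I*sqrt(3)/268 ≈ 2.0951 - 0.0064629*I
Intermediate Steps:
b(D) = sqrt(6 + D)
h = -3 + 1/(-8 + I*sqrt(3)) (h = -3 + 1/(sqrt(6 - 9) - 8) = -3 + 1/(sqrt(-3) - 8) = -3 + 1/(I*sqrt(3) - 8) = -3 + 1/(-8 + I*sqrt(3)) ≈ -3.1194 - 0.025852*I)
c(R) = 23 + 2*R (c(R) = (23 + R) + R = 23 + 2*R)
c(h)/(B**3) = (23 + 2*(-209/67 - I*sqrt(3)/67))/(2**3) = (23 + (-418/67 - 2*I*sqrt(3)/67))/8 = (1123/67 - 2*I*sqrt(3)/67)*(1/8) = 1123/536 - I*sqrt(3)/268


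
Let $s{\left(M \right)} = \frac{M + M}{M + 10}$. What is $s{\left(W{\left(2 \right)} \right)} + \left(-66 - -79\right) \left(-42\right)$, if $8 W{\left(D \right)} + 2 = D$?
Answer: $-546$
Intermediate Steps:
$W{\left(D \right)} = - \frac{1}{4} + \frac{D}{8}$
$s{\left(M \right)} = \frac{2 M}{10 + M}$
$s{\left(W{\left(2 \right)} \right)} + \left(-66 - -79\right) \left(-42\right) = \frac{2 \left(- \frac{1}{4} + \frac{1}{8} \cdot 2\right)}{10 + \left(- \frac{1}{4} + \frac{1}{8} \cdot 2\right)} + \left(-66 - -79\right) \left(-42\right) = \frac{2 \left(- \frac{1}{4} + \frac{1}{4}\right)}{10 + \left(- \frac{1}{4} + \frac{1}{4}\right)} + \left(-66 + 79\right) \left(-42\right) = 2 \cdot 0 \frac{1}{10 + 0} + 13 \left(-42\right) = 2 \cdot 0 \cdot \frac{1}{10} - 546 = 0 - 546 = -546$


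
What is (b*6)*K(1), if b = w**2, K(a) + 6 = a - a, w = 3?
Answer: -324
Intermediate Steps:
K(a) = -6 (K(a) = -6 + (a - a) = -6 + 0 = -6)
b = 9 (b = 3**2 = 9)
(b*6)*K(1) = (9*6)*(-6) = 54*(-6) = -324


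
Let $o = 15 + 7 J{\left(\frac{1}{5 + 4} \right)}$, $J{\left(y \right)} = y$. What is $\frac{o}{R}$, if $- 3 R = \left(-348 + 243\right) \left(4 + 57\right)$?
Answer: $\frac{142}{19215} \approx 0.0073901$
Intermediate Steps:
$o = \frac{142}{9}$ ($o = 15 + \frac{7}{5 + 4} = 15 + \frac{7}{9} = \frac{142}{9} \approx 15.778$)
$R = 2135$ ($R = - \frac{\left(-348 + 243\right) \left(4 + 57\right)}{3} = - \frac{\left(-105\right) 61}{3} = \left(- \frac{1}{3}\right) \left(-6405\right) = 2135$)
$\frac{o}{R} = \frac{142}{9 \cdot 2135} = \frac{142}{9} \cdot \frac{1}{2135} = \frac{142}{19215}$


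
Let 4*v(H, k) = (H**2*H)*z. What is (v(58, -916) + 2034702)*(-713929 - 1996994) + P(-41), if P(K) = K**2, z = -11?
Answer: -4061353025231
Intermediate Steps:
v(H, k) = -11*H**3/4 (v(H, k) = ((H**2*H)*(-11))/4 = (H**3*(-11))/4 = (-11*H**3)/4 = -11*H**3/4)
(v(58, -916) + 2034702)*(-713929 - 1996994) + P(-41) = (-11/4*58**3 + 2034702)*(-713929 - 1996994) + (-41)**2 = (-11/4*195112 + 2034702)*(-2710923) + 1681 = (-536558 + 2034702)*(-2710923) + 1681 = 1498144*(-2710923) + 1681 = -4061353026912 + 1681 = -4061353025231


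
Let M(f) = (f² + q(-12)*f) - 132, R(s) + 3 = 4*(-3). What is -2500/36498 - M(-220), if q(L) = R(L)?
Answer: -941065682/18249 ≈ -51568.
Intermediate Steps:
R(s) = -15 (R(s) = -3 + 4*(-3) = -3 - 12 = -15)
q(L) = -15
M(f) = -132 + f² - 15*f (M(f) = (f² - 15*f) - 132 = -132 + f² - 15*f)
-2500/36498 - M(-220) = -2500/36498 - (-132 + (-220)² - 15*(-220)) = -2500*1/36498 - (-132 + 48400 + 3300) = -1250/18249 - 1*51568 = -1250/18249 - 51568 = -941065682/18249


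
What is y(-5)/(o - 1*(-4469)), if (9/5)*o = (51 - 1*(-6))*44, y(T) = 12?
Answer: 36/17587 ≈ 0.0020470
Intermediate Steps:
o = 4180/3 (o = 5*((51 - 1*(-6))*44)/9 = 5*((51 + 6)*44)/9 = 5*(57*44)/9 = (5/9)*2508 = 4180/3 ≈ 1393.3)
y(-5)/(o - 1*(-4469)) = 12/(4180/3 - 1*(-4469)) = 12/(4180/3 + 4469) = 12/(17587/3) = 12*(3/17587) = 36/17587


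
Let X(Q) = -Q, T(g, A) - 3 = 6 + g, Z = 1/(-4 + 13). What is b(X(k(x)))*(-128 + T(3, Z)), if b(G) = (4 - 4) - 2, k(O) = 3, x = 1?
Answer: 232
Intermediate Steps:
Z = ⅑ (Z = 1/9 = ⅑ ≈ 0.11111)
T(g, A) = 9 + g (T(g, A) = 3 + (6 + g) = 9 + g)
b(G) = -2 (b(G) = 0 - 2 = -2)
b(X(k(x)))*(-128 + T(3, Z)) = -2*(-128 + (9 + 3)) = -2*(-128 + 12) = -2*(-116) = 232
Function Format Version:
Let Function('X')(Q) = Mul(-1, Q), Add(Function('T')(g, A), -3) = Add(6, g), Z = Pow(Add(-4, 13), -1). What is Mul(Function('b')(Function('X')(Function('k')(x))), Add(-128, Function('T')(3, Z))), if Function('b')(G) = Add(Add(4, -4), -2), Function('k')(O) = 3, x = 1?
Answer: 232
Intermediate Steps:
Z = Rational(1, 9) (Z = Pow(9, -1) = Rational(1, 9) ≈ 0.11111)
Function('T')(g, A) = Add(9, g) (Function('T')(g, A) = Add(3, Add(6, g)) = Add(9, g))
Function('b')(G) = -2 (Function('b')(G) = Add(0, -2) = -2)
Mul(Function('b')(Function('X')(Function('k')(x))), Add(-128, Function('T')(3, Z))) = Mul(-2, Add(-128, Add(9, 3))) = Mul(-2, Add(-128, 12)) = Mul(-2, -116) = 232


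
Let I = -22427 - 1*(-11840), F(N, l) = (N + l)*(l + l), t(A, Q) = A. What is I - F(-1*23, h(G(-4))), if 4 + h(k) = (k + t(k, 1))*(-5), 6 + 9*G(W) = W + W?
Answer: -836123/81 ≈ -10323.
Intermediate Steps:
G(W) = -⅔ + 2*W/9 (G(W) = -⅔ + (W + W)/9 = -⅔ + (2*W)/9 = -⅔ + 2*W/9)
h(k) = -4 - 10*k (h(k) = -4 + (k + k)*(-5) = -4 + (2*k)*(-5) = -4 - 10*k)
F(N, l) = 2*l*(N + l) (F(N, l) = (N + l)*(2*l) = 2*l*(N + l))
I = -10587 (I = -22427 + 11840 = -10587)
I - F(-1*23, h(G(-4))) = -10587 - 2*(-4 - 10*(-⅔ + (2/9)*(-4)))*(-1*23 + (-4 - 10*(-⅔ + (2/9)*(-4)))) = -10587 - 2*(-4 - 10*(-⅔ - 8/9))*(-23 + (-4 - 10*(-⅔ - 8/9))) = -10587 - 2*(-4 - 10*(-14/9))*(-23 + (-4 - 10*(-14/9))) = -10587 - 2*(-4 + 140/9)*(-23 + (-4 + 140/9)) = -10587 - 2*104*(-23 + 104/9)/9 = -10587 - 2*104*(-103)/(9*9) = -10587 - 1*(-21424/81) = -10587 + 21424/81 = -836123/81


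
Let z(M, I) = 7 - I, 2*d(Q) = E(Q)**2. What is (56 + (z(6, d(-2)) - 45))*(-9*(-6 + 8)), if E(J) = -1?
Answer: -315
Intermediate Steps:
d(Q) = 1/2 (d(Q) = (1/2)*(-1)**2 = (1/2)*1 = 1/2)
(56 + (z(6, d(-2)) - 45))*(-9*(-6 + 8)) = (56 + ((7 - 1*1/2) - 45))*(-9*(-6 + 8)) = (56 + ((7 - 1/2) - 45))*(-9*2) = (56 + (13/2 - 45))*(-18) = (56 - 77/2)*(-18) = (35/2)*(-18) = -315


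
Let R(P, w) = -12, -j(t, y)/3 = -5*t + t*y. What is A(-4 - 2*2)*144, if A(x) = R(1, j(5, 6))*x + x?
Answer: 12672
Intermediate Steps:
j(t, y) = 15*t - 3*t*y (j(t, y) = -3*(-5*t + t*y) = 15*t - 3*t*y)
A(x) = -11*x (A(x) = -12*x + x = -11*x)
A(-4 - 2*2)*144 = -11*(-4 - 2*2)*144 = -11*(-4 - 4)*144 = -11*(-8)*144 = 88*144 = 12672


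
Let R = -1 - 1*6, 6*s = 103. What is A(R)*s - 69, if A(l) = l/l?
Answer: -311/6 ≈ -51.833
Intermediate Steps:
s = 103/6 (s = (1/6)*103 = 103/6 ≈ 17.167)
R = -7 (R = -1 - 6 = -7)
A(l) = 1
A(R)*s - 69 = 1*(103/6) - 69 = 103/6 - 69 = -311/6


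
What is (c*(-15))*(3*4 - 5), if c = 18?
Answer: -1890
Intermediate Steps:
(c*(-15))*(3*4 - 5) = (18*(-15))*(3*4 - 5) = -270*(12 - 5) = -270*7 = -1890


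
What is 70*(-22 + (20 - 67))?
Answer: -4830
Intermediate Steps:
70*(-22 + (20 - 67)) = 70*(-22 - 47) = 70*(-69) = -4830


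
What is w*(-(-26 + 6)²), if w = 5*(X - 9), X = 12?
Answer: -6000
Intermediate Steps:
w = 15 (w = 5*(12 - 9) = 5*3 = 15)
w*(-(-26 + 6)²) = 15*(-(-26 + 6)²) = 15*(-1*(-20)²) = 15*(-1*400) = 15*(-400) = -6000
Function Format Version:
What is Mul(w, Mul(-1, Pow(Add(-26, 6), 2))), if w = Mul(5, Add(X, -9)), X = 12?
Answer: -6000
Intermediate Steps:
w = 15 (w = Mul(5, Add(12, -9)) = Mul(5, 3) = 15)
Mul(w, Mul(-1, Pow(Add(-26, 6), 2))) = Mul(15, Mul(-1, Pow(Add(-26, 6), 2))) = Mul(15, Mul(-1, Pow(-20, 2))) = Mul(15, Mul(-1, 400)) = Mul(15, -400) = -6000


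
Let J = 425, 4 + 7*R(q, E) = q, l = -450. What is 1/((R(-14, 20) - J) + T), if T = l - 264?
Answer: -7/7991 ≈ -0.00087599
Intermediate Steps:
R(q, E) = -4/7 + q/7
T = -714 (T = -450 - 264 = -714)
1/((R(-14, 20) - J) + T) = 1/(((-4/7 + (⅐)*(-14)) - 1*425) - 714) = 1/(((-4/7 - 2) - 425) - 714) = 1/((-18/7 - 425) - 714) = 1/(-2993/7 - 714) = 1/(-7991/7) = -7/7991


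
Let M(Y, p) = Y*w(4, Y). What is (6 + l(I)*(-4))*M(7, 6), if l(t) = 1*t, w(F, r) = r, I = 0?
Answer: 294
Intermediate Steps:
l(t) = t
M(Y, p) = Y² (M(Y, p) = Y*Y = Y²)
(6 + l(I)*(-4))*M(7, 6) = (6 + 0*(-4))*7² = (6 + 0)*49 = 6*49 = 294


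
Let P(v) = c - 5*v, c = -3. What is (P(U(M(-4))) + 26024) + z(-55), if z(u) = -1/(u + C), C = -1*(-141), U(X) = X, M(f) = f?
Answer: 2239525/86 ≈ 26041.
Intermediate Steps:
P(v) = -3 - 5*v
C = 141
z(u) = -1/(141 + u) (z(u) = -1/(u + 141) = -1/(141 + u))
(P(U(M(-4))) + 26024) + z(-55) = ((-3 - 5*(-4)) + 26024) - 1/(141 - 55) = ((-3 + 20) + 26024) - 1/86 = (17 + 26024) - 1*1/86 = 26041 - 1/86 = 2239525/86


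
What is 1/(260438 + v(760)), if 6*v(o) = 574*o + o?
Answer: 3/999814 ≈ 3.0006e-6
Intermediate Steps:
v(o) = 575*o/6 (v(o) = (574*o + o)/6 = (575*o)/6 = 575*o/6)
1/(260438 + v(760)) = 1/(260438 + (575/6)*760) = 1/(260438 + 218500/3) = 1/(999814/3) = 3/999814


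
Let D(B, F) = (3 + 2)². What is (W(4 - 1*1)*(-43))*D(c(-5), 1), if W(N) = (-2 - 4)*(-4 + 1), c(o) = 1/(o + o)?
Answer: -19350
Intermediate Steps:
c(o) = 1/(2*o)
D(B, F) = 25 (D(B, F) = 5² = 25)
W(N) = 18 (W(N) = -6*(-3) = 18)
(W(4 - 1*1)*(-43))*D(c(-5), 1) = (18*(-43))*25 = -774*25 = -19350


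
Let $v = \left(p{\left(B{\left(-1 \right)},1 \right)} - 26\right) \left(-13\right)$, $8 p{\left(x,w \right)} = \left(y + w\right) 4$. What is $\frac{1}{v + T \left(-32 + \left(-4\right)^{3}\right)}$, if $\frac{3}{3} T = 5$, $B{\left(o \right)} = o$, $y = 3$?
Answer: $- \frac{1}{168} \approx -0.0059524$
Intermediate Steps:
$T = 5$
$p{\left(x,w \right)} = \frac{3}{2} + \frac{w}{2}$ ($p{\left(x,w \right)} = \frac{\left(3 + w\right) 4}{8} = \frac{12 + 4 w}{8} = \frac{3}{2} + \frac{w}{2}$)
$v = 312$ ($v = \left(\left(\frac{3}{2} + \frac{1}{2} \cdot 1\right) - 26\right) \left(-13\right) = \left(\left(\frac{3}{2} + \frac{1}{2}\right) - 26\right) \left(-13\right) = \left(2 - 26\right) \left(-13\right) = \left(-24\right) \left(-13\right) = 312$)
$\frac{1}{v + T \left(-32 + \left(-4\right)^{3}\right)} = \frac{1}{312 + 5 \left(-32 + \left(-4\right)^{3}\right)} = \frac{1}{312 + 5 \left(-32 - 64\right)} = \frac{1}{312 + 5 \left(-96\right)} = \frac{1}{312 - 480} = \frac{1}{-168} = - \frac{1}{168}$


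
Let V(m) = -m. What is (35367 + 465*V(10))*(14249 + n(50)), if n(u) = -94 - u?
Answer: 433263285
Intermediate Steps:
(35367 + 465*V(10))*(14249 + n(50)) = (35367 + 465*(-1*10))*(14249 + (-94 - 1*50)) = (35367 + 465*(-10))*(14249 + (-94 - 50)) = (35367 - 4650)*(14249 - 144) = 30717*14105 = 433263285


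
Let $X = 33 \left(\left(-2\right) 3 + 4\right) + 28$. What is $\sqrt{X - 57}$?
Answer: $i \sqrt{95} \approx 9.7468 i$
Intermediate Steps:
$X = -38$ ($X = 33 \left(-6 + 4\right) + 28 = 33 \left(-2\right) + 28 = -66 + 28 = -38$)
$\sqrt{X - 57} = \sqrt{-38 - 57} = \sqrt{-95} = i \sqrt{95}$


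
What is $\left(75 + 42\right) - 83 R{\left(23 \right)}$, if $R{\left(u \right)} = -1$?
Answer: $200$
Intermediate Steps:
$\left(75 + 42\right) - 83 R{\left(23 \right)} = \left(75 + 42\right) - -83 = 117 + 83 = 200$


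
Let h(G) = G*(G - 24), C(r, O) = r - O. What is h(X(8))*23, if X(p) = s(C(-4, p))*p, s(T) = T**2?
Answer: 29887488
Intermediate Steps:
X(p) = p*(-4 - p)**2 (X(p) = (-4 - p)**2*p = p*(-4 - p)**2)
h(G) = G*(-24 + G)
h(X(8))*23 = ((8*(4 + 8)**2)*(-24 + 8*(4 + 8)**2))*23 = ((8*12**2)*(-24 + 8*12**2))*23 = ((8*144)*(-24 + 8*144))*23 = (1152*(-24 + 1152))*23 = (1152*1128)*23 = 1299456*23 = 29887488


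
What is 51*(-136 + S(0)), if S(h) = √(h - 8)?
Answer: -6936 + 102*I*√2 ≈ -6936.0 + 144.25*I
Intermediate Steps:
S(h) = √(-8 + h)
51*(-136 + S(0)) = 51*(-136 + √(-8 + 0)) = 51*(-136 + √(-8)) = 51*(-136 + 2*I*√2) = -6936 + 102*I*√2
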